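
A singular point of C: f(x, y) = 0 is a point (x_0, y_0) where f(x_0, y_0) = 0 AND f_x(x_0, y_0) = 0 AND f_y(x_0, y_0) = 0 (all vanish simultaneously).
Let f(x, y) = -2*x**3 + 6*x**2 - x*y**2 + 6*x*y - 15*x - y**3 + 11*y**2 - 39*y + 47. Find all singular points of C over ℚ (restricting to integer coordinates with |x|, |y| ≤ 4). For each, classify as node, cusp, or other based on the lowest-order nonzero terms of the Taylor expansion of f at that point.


Singular points: {(1, 3)}; classification: cusp.

Compute partial derivatives:
  f_x = -6*x**2 + 12*x - y**2 + 6*y - 15.
  f_y = -2*x*y + 6*x - 3*y**2 + 22*y - 39.
Scan x_0 ∈ {−4, ..., 4}. For each x_0, f_y(x_0, y) is a polynomial in y; find its integer roots y ∈ {−4, ..., 4}, then test f_x and f at those candidates.
  x = -4: f_y(-4, y) = -3*y**2 + 30*y - 63; vanishes at y ∈ {3}. (-4, 3): f_x = -150 ≠ 0.
  x = -3: f_y(-3, y) = -3*y**2 + 28*y - 57; vanishes at y ∈ {3}. (-3, 3): f_x = -96 ≠ 0.
  x = -2: f_y(-2, y) = -3*y**2 + 26*y - 51; vanishes at y ∈ {3}. (-2, 3): f_x = -54 ≠ 0.
  x = -1: f_y(-1, y) = -3*y**2 + 24*y - 45; vanishes at y ∈ {3}. (-1, 3): f_x = -24 ≠ 0.
  x = 0: f_y(0, y) = -3*y**2 + 22*y - 39; vanishes at y ∈ {3}. (0, 3): f_x = -6 ≠ 0.
  x = 1: f_y(1, y) = -3*y**2 + 20*y - 33; vanishes at y ∈ {3}. (1, 3): f_x = 0, f = 0 — SINGULAR.
  x = 2: f_y(2, y) = -3*y**2 + 18*y - 27; vanishes at y ∈ {3}. (2, 3): f_x = -6 ≠ 0.
  x = 3: f_y(3, y) = -3*y**2 + 16*y - 21; vanishes at y ∈ {3}. (3, 3): f_x = -24 ≠ 0.
  x = 4: f_y(4, y) = -3*y**2 + 14*y - 15; vanishes at y ∈ {3}. (4, 3): f_x = -54 ≠ 0.
Only singular point on the grid: (1, 3).
Classify: substitute x = 1 + u, y = 3 + v and expand: f = -2*u**3 - u*v**2 - v**3 + v**2.
No constant or linear terms (consistent with a singular point). Quadratic part: v**2. Cubic part: -2*u**3 - u*v**2 - v**3.
The quadratic part v**2 is a perfect square, so there is a single (double) tangent line v = 0, i.e. y = 3. Restricting the cubic part to that line (v = 0) leaves -2*u**3 ≠ 0, so f is not divisible by v and the branch is v² ≈ 2*u**3 to lowest order — this is a cusp.
Classification: cusp.


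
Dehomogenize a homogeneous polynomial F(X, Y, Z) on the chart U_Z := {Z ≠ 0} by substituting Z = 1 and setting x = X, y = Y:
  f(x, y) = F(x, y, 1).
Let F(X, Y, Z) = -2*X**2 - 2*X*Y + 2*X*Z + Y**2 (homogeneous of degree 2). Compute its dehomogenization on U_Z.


f(x, y) = -2*x**2 - 2*x*y + 2*x + y**2

On U_Z we set Z = 1. Each monomial c·X^i·Y^j·Z^k in F becomes c·x^i·y^j·1^k = c·x^i·y^j.
Substituting Z = 1: F(X, Y, 1) = -2*x**2 - 2*x*y + 2*x + y**2.
Note: deg(f) ≤ deg(F) = 2; strict inequality happens when F is divisible by Z (lost terms).


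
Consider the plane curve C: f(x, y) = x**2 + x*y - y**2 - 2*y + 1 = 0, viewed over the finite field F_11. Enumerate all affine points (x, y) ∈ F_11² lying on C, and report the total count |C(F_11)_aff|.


Affine F_11-points: {(1, 1), (1, 9), (2, 4), (2, 7), (5, 4), (5, 10), (7, 6), (7, 10), (9, 1), (9, 6)}; count = 10.

For each of the 121 pairs (x, y) ∈ F_11², evaluate f(x, y) mod 11. Record the zeros.
  x = 0: [0↦1, 1↦9, 2↦4, 3↦8, 4↦10, 5↦10, 6↦8, 7↦4, 8↦9, 9↦1, 10↦2]  zeros at y ∈ ∅
  x = 1: [0↦2, 1↦0, 2↦7, 3↦1, 4↦4, 5↦5, 6↦4, 7↦1, 8↦7, 9↦0, 10↦2]  zeros at y ∈ {1, 9}
  x = 2: [0↦5, 1↦4, 2↦1, 3↦7, 4↦0, 5↦2, 6↦2, 7↦0, 8↦7, 9↦1, 10↦4]  zeros at y ∈ {4, 7}
  x = 3: [0↦10, 1↦10, 2↦8, 3↦4, 4↦9, 5↦1, 6↦2, 7↦1, 8↦9, 9↦4, 10↦8]  zeros at y ∈ ∅
  x = 4: [0↦6, 1↦7, 2↦6, 3↦3, 4↦9, 5↦2, 6↦4, 7↦4, 8↦2, 9↦9, 10↦3]  zeros at y ∈ ∅
  x = 5: [0↦4, 1↦6, 2↦6, 3↦4, 4↦0, 5↦5, 6↦8, 7↦9, 8↦8, 9↦5, 10↦0]  zeros at y ∈ {4, 10}
  x = 6: [0↦4, 1↦7, 2↦8, 3↦7, 4↦4, 5↦10, 6↦3, 7↦5, 8↦5, 9↦3, 10↦10]  zeros at y ∈ ∅
  x = 7: [0↦6, 1↦10, 2↦1, 3↦1, 4↦10, 5↦6, 6↦0, 7↦3, 8↦4, 9↦3, 10↦0]  zeros at y ∈ {6, 10}
  x = 8: [0↦10, 1↦4, 2↦7, 3↦8, 4↦7, 5↦4, 6↦10, 7↦3, 8↦5, 9↦5, 10↦3]  zeros at y ∈ ∅
  x = 9: [0↦5, 1↦0, 2↦4, 3↦6, 4↦6, 5↦4, 6↦0, 7↦5, 8↦8, 9↦9, 10↦8]  zeros at y ∈ {1, 6}
  x = 10: [0↦2, 1↦9, 2↦3, 3↦6, 4↦7, 5↦6, 6↦3, 7↦9, 8↦2, 9↦4, 10↦4]  zeros at y ∈ ∅
Collecting zeros: affine points = {(1, 1), (1, 9), (2, 4), (2, 7), (5, 4), (5, 10), (7, 6), (7, 10), (9, 1), (9, 6)}.
Total count |C(F_11)_aff| = 10.


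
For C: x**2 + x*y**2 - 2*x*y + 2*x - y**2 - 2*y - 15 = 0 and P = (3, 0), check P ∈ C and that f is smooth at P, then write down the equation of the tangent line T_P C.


Tangent line at P: 8*x - 8*y - 24 = 0.

Step 1: f(3, 0) = 0, so P lies on C.
Step 2: partial derivatives
  f_x(x, y) = 2*x + y**2 - 2*y + 2, f_y(x, y) = 2*x*y - 2*x - 2*y - 2.
  f_x(P) = 8, f_y(P) = -8 (gradient nonzero, so P is smooth).
Step 3: tangent line at P: 8·(x − 3) + -8·(y − 0) = 0.
Expanding: 8*x - 8*y - 24 = 0.


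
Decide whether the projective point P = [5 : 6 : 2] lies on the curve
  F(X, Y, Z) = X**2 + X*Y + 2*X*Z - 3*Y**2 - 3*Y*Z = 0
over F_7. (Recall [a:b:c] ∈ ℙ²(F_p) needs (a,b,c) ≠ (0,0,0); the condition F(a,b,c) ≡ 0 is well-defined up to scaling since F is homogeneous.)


F(5,6,2) ≡ 1 (mod 7); P is NOT on the curve.

Evaluate F(5, 6, 2) term-by-term (mod 7).
  X**2 ↦ 1·25·1·1 = 25
  X*Y ↦ 1·5·6·1 = 30
  2*X*Z ↦ 2·5·1·2 = 20
  -3*Y**2 ↦ -3·1·36·1 = -108
  -3*Y*Z ↦ -3·1·6·2 = -36
Sum: F(5, 6, 2) = (25) + (30) + (20) + (-108) + (-36) = -69.
Reducing mod 7: -69 ≡ 1 (mod 7).
Since F(a, b, c) ≡ 1 ≠ 0 (mod 7), P does NOT lie on the curve.


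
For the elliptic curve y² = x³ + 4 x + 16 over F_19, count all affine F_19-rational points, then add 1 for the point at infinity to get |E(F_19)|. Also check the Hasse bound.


Affine points = {(0, 4), (0, 15), (3, 6), (3, 13), (4, 1), (4, 18), (5, 3), (5, 16), (6, 3), (6, 16), (7, 8), (7, 11), (8, 3), (8, 16), (10, 7), (10, 12), (11, 2), (11, 17), (12, 5), (12, 14), (13, 2), (13, 17), (14, 2), (14, 17), (17, 0), (18, 7), (18, 12)}; affine count = 27; |E(F_19)| = 28.

Discriminant check: Δ ∝ 4a³ + 27b² = 4·4³ + 27·16² = 4·64 + 27·256 ≡ 5 (mod 19). Nonzero ⇒ E is nonsingular.
For each x ∈ F_19, compute rhs = x³ + 4·x + 16 mod 19, then count y ∈ F_19 with y² ≡ rhs.
  x = 0: rhs = 16, matching y values: 4, 15 (2 points).
  x = 1: rhs = 2, matching y values: none (0 points).
  x = 2: rhs = 13, matching y values: none (0 points).
  x = 3: rhs = 17, matching y values: 6, 13 (2 points).
  x = 4: rhs = 1, matching y values: 1, 18 (2 points).
  x = 5: rhs = 9, matching y values: 3, 16 (2 points).
  x = 6: rhs = 9, matching y values: 3, 16 (2 points).
  x = 7: rhs = 7, matching y values: 8, 11 (2 points).
  x = 8: rhs = 9, matching y values: 3, 16 (2 points).
  x = 9: rhs = 2, matching y values: none (0 points).
  x = 10: rhs = 11, matching y values: 7, 12 (2 points).
  x = 11: rhs = 4, matching y values: 2, 17 (2 points).
  x = 12: rhs = 6, matching y values: 5, 14 (2 points).
  x = 13: rhs = 4, matching y values: 2, 17 (2 points).
  x = 14: rhs = 4, matching y values: 2, 17 (2 points).
  x = 15: rhs = 12, matching y values: none (0 points).
  x = 16: rhs = 15, matching y values: none (0 points).
  x = 17: rhs = 0, matching y values: 0 (1 points).
  x = 18: rhs = 11, matching y values: 7, 12 (2 points).
Total affine count: 27.
Full point count |E(F_19)| = 27 + 1 = 28.
Hasse bound: |28 − (19+1)| = |8| = 8 ≤ 2√19 ≈ 8.7178 ✓.


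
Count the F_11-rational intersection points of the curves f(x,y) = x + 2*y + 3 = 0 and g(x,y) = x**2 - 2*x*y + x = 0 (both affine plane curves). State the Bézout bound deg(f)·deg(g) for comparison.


Common zeros: {(0, 4), (9, 5)}; count = 2; Bézout bound = 2.

deg(f) = 1, deg(g) = 2, so Bézout bound = 2.
Scan x ∈ F_11. For each x, list the y ∈ F_11 with f(x, y) ≡ 0 and those with g(x, y) ≡ 0 (mod 11); the common zeros in that column are the intersection.
  x = 0: f ≡ 0 at y ∈ {4}; g ≡ 0 at y ∈ {0, 1, 2, 3, 4, 5, 6, 7, 8, 9, 10}; common: {4}.
  x = 1: f ≡ 0 at y ∈ {9}; g ≡ 0 at y ∈ {1}; common: ∅.
  x = 2: f ≡ 0 at y ∈ {3}; g ≡ 0 at y ∈ {7}; common: ∅.
  x = 3: f ≡ 0 at y ∈ {8}; g ≡ 0 at y ∈ {2}; common: ∅.
  x = 4: f ≡ 0 at y ∈ {2}; g ≡ 0 at y ∈ {8}; common: ∅.
  x = 5: f ≡ 0 at y ∈ {7}; g ≡ 0 at y ∈ {3}; common: ∅.
  x = 6: f ≡ 0 at y ∈ {1}; g ≡ 0 at y ∈ {9}; common: ∅.
  x = 7: f ≡ 0 at y ∈ {6}; g ≡ 0 at y ∈ {4}; common: ∅.
  x = 8: f ≡ 0 at y ∈ {0}; g ≡ 0 at y ∈ {10}; common: ∅.
  x = 9: f ≡ 0 at y ∈ {5}; g ≡ 0 at y ∈ {5}; common: {5}.
  x = 10: f ≡ 0 at y ∈ {10}; g ≡ 0 at y ∈ {0}; common: ∅.
Collecting: common zeros = {(0, 4), (9, 5)}, so the count is 2.
Comparison with the Bézout bound: 2 ≤ 2 = deg(f)·deg(g), as expected for curves with no common component (the bound is attained).


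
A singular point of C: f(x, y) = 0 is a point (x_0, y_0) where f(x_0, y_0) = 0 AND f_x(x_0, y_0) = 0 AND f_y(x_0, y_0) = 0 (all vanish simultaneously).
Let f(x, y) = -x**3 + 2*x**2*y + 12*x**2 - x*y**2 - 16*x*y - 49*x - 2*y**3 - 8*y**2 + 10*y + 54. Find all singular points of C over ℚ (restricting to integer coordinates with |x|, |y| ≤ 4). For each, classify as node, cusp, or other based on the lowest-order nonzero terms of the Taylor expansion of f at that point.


Singular points: {(3, -2)}; classification: node.

Compute partial derivatives:
  f_x = -3*x**2 + 4*x*y + 24*x - y**2 - 16*y - 49.
  f_y = 2*x**2 - 2*x*y - 16*x - 6*y**2 - 16*y + 10.
Scan x_0 ∈ {−4, ..., 4}. For each x_0, f_y(x_0, y) is a polynomial in y; find its integer roots y ∈ {−4, ..., 4}, then test f_x and f at those candidates.
  x = -4: f_y(-4, y) = -6*y**2 - 8*y + 106; no integer root y with |y| ≤ 4.
  x = -3: f_y(-3, y) = -6*y**2 - 10*y + 76; no integer root y with |y| ≤ 4.
  x = -2: f_y(-2, y) = -6*y**2 - 12*y + 50; no integer root y with |y| ≤ 4.
  x = -1: f_y(-1, y) = -6*y**2 - 14*y + 28; no integer root y with |y| ≤ 4.
  x = 0: f_y(0, y) = -6*y**2 - 16*y + 10; no integer root y with |y| ≤ 4.
  x = 1: f_y(1, y) = -6*y**2 - 18*y - 4; no integer root y with |y| ≤ 4.
  x = 2: f_y(2, y) = -6*y**2 - 20*y - 14; vanishes at y ∈ {-1}. (2, -1): f_x = -6 ≠ 0.
  x = 3: f_y(3, y) = -6*y**2 - 22*y - 20; vanishes at y ∈ {-2}. (3, -2): f_x = 0, f = 0 — SINGULAR.
  x = 4: f_y(4, y) = -6*y**2 - 24*y - 22; no integer root y with |y| ≤ 4.
Only singular point on the grid: (3, -2).
Classify: substitute x = 3 + u, y = -2 + v and expand: f = -u**3 + 2*u**2*v - u**2 - u*v**2 - 2*v**3 + v**2.
No constant or linear terms (consistent with a singular point). Quadratic part: -u**2 + v**2. Cubic part: -u**3 + 2*u**2*v - u*v**2 - 2*v**3.
The quadratic part v**2 - u**2 = (v − u)(v + u) splits into two distinct linear factors, so there are two distinct tangent lines y − -2 = ±(x − 3) — this is a node (ordinary double point).
Classification: node.


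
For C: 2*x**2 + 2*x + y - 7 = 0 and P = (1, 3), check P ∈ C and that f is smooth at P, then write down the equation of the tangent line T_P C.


Tangent line at P: 6*x + y - 9 = 0.

Step 1: f(1, 3) = 0, so P lies on C.
Step 2: partial derivatives
  f_x(x, y) = 4*x + 2, f_y(x, y) = 1.
  f_x(P) = 6, f_y(P) = 1 (gradient nonzero, so P is smooth).
Step 3: tangent line at P: 6·(x − 1) + 1·(y − 3) = 0.
Expanding: 6*x + y - 9 = 0.


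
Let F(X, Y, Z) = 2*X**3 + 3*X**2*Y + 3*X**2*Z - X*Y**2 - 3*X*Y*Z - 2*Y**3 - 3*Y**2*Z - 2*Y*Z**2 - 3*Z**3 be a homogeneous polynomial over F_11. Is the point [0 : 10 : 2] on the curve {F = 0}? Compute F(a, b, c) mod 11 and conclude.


F(0,10,2) ≡ 2 (mod 11); P is NOT on the curve.

Evaluate F(0, 10, 2) term-by-term (mod 11).
  2*X**3 ↦ 2·0·1·1 = 0
  3*X**2*Y ↦ 3·0·10·1 = 0
  3*X**2*Z ↦ 3·0·1·2 = 0
  -X*Y**2 ↦ -1·0·100·1 = 0
  -3*X*Y*Z ↦ -3·0·10·2 = 0
  -2*Y**3 ↦ -2·1·1000·1 = -2000
  -3*Y**2*Z ↦ -3·1·100·2 = -600
  -2*Y*Z**2 ↦ -2·1·10·4 = -80
  -3*Z**3 ↦ -3·1·1·8 = -24
Sum: F(0, 10, 2) = (0) + (0) + (0) + (0) + (0) + (-2000) + (-600) + (-80) + (-24) = -2704.
Reducing mod 11: -2704 ≡ 2 (mod 11).
Since F(a, b, c) ≡ 2 ≠ 0 (mod 11), P does NOT lie on the curve.


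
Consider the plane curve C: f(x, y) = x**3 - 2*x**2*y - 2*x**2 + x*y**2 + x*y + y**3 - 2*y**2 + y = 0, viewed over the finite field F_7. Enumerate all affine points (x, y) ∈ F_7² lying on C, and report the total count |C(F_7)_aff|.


Affine F_7-points: {(0, 0), (0, 1), (2, 0), (3, 2), (5, 1), (5, 2), (6, 1)}; count = 7.

For each of the 49 pairs (x, y) ∈ F_7², evaluate f(x, y) mod 7. Record the zeros.
  x = 0: [0↦0, 1↦0, 2↦2, 3↦5, 4↦1, 5↦3, 6↦3]  zeros at y ∈ {0, 1}
  x = 1: [0↦6, 1↦6, 2↦3, 3↦3, 4↦5, 5↦1, 6↦4]  zeros at y ∈ ∅
  x = 2: [0↦0, 1↦3, 2↦5, 3↦5, 4↦2, 5↦2, 6↦4]  zeros at y ∈ {0}
  x = 3: [0↦2, 1↦4, 2↦0, 3↦3, 4↦5, 5↦5, 6↦2]  zeros at y ∈ {2}
  x = 4: [0↦4, 1↦1, 2↦1, 3↦3, 4↦6, 5↦2, 6↦4]  zeros at y ∈ ∅
  x = 5: [0↦5, 1↦0, 2↦0, 3↦4, 4↦4, 5↦6, 6↦2]  zeros at y ∈ {1, 2}
  x = 6: [0↦4, 1↦0, 2↦3, 3↦5, 4↦5, 5↦2, 6↦2]  zeros at y ∈ {1}
Collecting zeros: affine points = {(0, 0), (0, 1), (2, 0), (3, 2), (5, 1), (5, 2), (6, 1)}.
Total count |C(F_7)_aff| = 7.


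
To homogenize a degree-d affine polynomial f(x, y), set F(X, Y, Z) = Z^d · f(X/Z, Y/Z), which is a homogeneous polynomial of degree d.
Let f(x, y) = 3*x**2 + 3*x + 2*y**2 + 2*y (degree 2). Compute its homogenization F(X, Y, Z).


F(X, Y, Z) = 3*X**2 + 3*X*Z + 2*Y**2 + 2*Y*Z

deg(f) = 2.
Substitute x = X/Z, y = Y/Z into f, then multiply by Z^2.
  monomial 3·x^2·y^0 ↦ 3·X^2·Y^0·Z^0.
  monomial 3·x^1·y^0 ↦ 3·X^1·Y^0·Z^1.
  monomial 2·x^0·y^2 ↦ 2·X^0·Y^2·Z^0.
  monomial 2·x^0·y^1 ↦ 2·X^0·Y^1·Z^1.
Collecting: F(X, Y, Z) = 3*X**2 + 3*X*Z + 2*Y**2 + 2*Y*Z.


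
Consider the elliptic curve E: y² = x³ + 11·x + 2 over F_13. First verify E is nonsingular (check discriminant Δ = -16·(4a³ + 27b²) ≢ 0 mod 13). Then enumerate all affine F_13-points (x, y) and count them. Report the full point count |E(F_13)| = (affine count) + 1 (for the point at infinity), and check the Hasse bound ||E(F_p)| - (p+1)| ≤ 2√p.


Affine points = {(1, 1), (1, 12), (3, 6), (3, 7), (5, 0), (8, 2), (8, 11), (12, 4), (12, 9)}; affine count = 9; |E(F_13)| = 10.

Discriminant check: Δ ∝ 4a³ + 27b² = 4·11³ + 27·2² = 4·1331 + 27·4 ≡ 11 (mod 13). Nonzero ⇒ E is nonsingular.
For each x ∈ F_13, compute rhs = x³ + 11·x + 2 mod 13, then count y ∈ F_13 with y² ≡ rhs.
  x = 0: rhs = 2, matching y values: none (0 points).
  x = 1: rhs = 1, matching y values: 1, 12 (2 points).
  x = 2: rhs = 6, matching y values: none (0 points).
  x = 3: rhs = 10, matching y values: 6, 7 (2 points).
  x = 4: rhs = 6, matching y values: none (0 points).
  x = 5: rhs = 0, matching y values: 0 (1 points).
  x = 6: rhs = 11, matching y values: none (0 points).
  x = 7: rhs = 6, matching y values: none (0 points).
  x = 8: rhs = 4, matching y values: 2, 11 (2 points).
  x = 9: rhs = 11, matching y values: none (0 points).
  x = 10: rhs = 7, matching y values: none (0 points).
  x = 11: rhs = 11, matching y values: none (0 points).
  x = 12: rhs = 3, matching y values: 4, 9 (2 points).
Total affine count: 9.
Full point count |E(F_13)| = 9 + 1 = 10.
Hasse bound: |10 − (13+1)| = |-4| = 4 ≤ 2√13 ≈ 7.2111 ✓.


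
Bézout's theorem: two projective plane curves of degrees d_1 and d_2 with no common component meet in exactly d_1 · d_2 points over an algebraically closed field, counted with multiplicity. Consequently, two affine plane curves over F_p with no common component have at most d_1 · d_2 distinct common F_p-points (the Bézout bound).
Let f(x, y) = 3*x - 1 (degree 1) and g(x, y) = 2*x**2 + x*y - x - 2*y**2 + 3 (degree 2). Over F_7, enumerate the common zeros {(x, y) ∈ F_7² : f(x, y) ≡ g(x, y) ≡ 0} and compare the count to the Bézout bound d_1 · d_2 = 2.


Common zeros: ∅; count = 0; Bézout bound = 2.

deg(f) = 1, deg(g) = 2, so Bézout bound = 2.
Scan x ∈ F_7. For each x, list the y ∈ F_7 with f(x, y) ≡ 0 and those with g(x, y) ≡ 0 (mod 7); the common zeros in that column are the intersection.
  x = 0: f ≡ 0 at y ∈ ∅; g ≡ 0 at y ∈ ∅; common: ∅.
  x = 1: f ≡ 0 at y ∈ ∅; g ≡ 0 at y ∈ ∅; common: ∅.
  x = 2: f ≡ 0 at y ∈ ∅; g ≡ 0 at y ∈ ∅; common: ∅.
  x = 3: f ≡ 0 at y ∈ ∅; g ≡ 0 at y ∈ ∅; common: ∅.
  x = 4: f ≡ 0 at y ∈ ∅; g ≡ 0 at y ∈ ∅; common: ∅.
  x = 5: f ≡ 0 at y ∈ {0, 1, 2, 3, 4, 5, 6}; g ≡ 0 at y ∈ ∅; common: ∅.
  x = 6: f ≡ 0 at y ∈ ∅; g ≡ 0 at y ∈ {5}; common: ∅.
Collecting: common zeros = ∅, so the count is 0.
Comparison with the Bézout bound: 0 ≤ 2 = deg(f)·deg(g), as expected for curves with no common component (the affine F_7-count falls short of the bound because intersections may lie at infinity, over extension fields, or carry multiplicity).


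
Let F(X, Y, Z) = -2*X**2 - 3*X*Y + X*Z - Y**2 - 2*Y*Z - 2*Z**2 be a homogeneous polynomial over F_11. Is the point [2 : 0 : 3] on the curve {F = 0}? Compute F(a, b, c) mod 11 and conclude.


F(2,0,3) ≡ 2 (mod 11); P is NOT on the curve.

Evaluate F(2, 0, 3) term-by-term (mod 11).
  -2*X**2 ↦ -2·4·1·1 = -8
  -3*X*Y ↦ -3·2·0·1 = 0
  X*Z ↦ 1·2·1·3 = 6
  -Y**2 ↦ -1·1·0·1 = 0
  -2*Y*Z ↦ -2·1·0·3 = 0
  -2*Z**2 ↦ -2·1·1·9 = -18
Sum: F(2, 0, 3) = (-8) + (0) + (6) + (0) + (0) + (-18) = -20.
Reducing mod 11: -20 ≡ 2 (mod 11).
Since F(a, b, c) ≡ 2 ≠ 0 (mod 11), P does NOT lie on the curve.


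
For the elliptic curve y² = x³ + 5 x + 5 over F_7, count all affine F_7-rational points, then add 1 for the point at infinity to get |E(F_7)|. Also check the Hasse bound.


Affine points = {(1, 2), (1, 5), (2, 3), (2, 4), (5, 1), (5, 6)}; affine count = 6; |E(F_7)| = 7.

Discriminant check: Δ ∝ 4a³ + 27b² = 4·5³ + 27·5² = 4·125 + 27·25 ≡ 6 (mod 7). Nonzero ⇒ E is nonsingular.
For each x ∈ F_7, compute rhs = x³ + 5·x + 5 mod 7, then count y ∈ F_7 with y² ≡ rhs.
  x = 0: rhs = 5, matching y values: none (0 points).
  x = 1: rhs = 4, matching y values: 2, 5 (2 points).
  x = 2: rhs = 2, matching y values: 3, 4 (2 points).
  x = 3: rhs = 5, matching y values: none (0 points).
  x = 4: rhs = 5, matching y values: none (0 points).
  x = 5: rhs = 1, matching y values: 1, 6 (2 points).
  x = 6: rhs = 6, matching y values: none (0 points).
Total affine count: 6.
Full point count |E(F_7)| = 6 + 1 = 7.
Hasse bound: |7 − (7+1)| = |-1| = 1 ≤ 2√7 ≈ 5.2915 ✓.


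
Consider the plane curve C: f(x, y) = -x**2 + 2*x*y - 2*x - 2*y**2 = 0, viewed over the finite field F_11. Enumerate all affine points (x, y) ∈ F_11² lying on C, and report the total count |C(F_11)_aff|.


Affine F_11-points: {(0, 0), (3, 1), (3, 2), (4, 7), (4, 8), (7, 9), (8, 1), (8, 7), (9, 0), (9, 9), (10, 2), (10, 8)}; count = 12.

For each of the 121 pairs (x, y) ∈ F_11², evaluate f(x, y) mod 11. Record the zeros.
  x = 0: [0↦0, 1↦9, 2↦3, 3↦4, 4↦1, 5↦5, 6↦5, 7↦1, 8↦4, 9↦3, 10↦9]  zeros at y ∈ {0}
  x = 1: [0↦8, 1↦8, 2↦4, 3↦7, 4↦6, 5↦1, 6↦3, 7↦1, 8↦6, 9↦7, 10↦4]  zeros at y ∈ ∅
  x = 2: [0↦3, 1↦5, 2↦3, 3↦8, 4↦9, 5↦6, 6↦10, 7↦10, 8↦6, 9↦9, 10↦8]  zeros at y ∈ ∅
  x = 3: [0↦7, 1↦0, 2↦0, 3↦7, 4↦10, 5↦9, 6↦4, 7↦6, 8↦4, 9↦9, 10↦10]  zeros at y ∈ {1, 2}
  x = 4: [0↦9, 1↦4, 2↦6, 3↦4, 4↦9, 5↦10, 6↦7, 7↦0, 8↦0, 9↦7, 10↦10]  zeros at y ∈ {7, 8}
  x = 5: [0↦9, 1↦6, 2↦10, 3↦10, 4↦6, 5↦9, 6↦8, 7↦3, 8↦5, 9↦3, 10↦8]  zeros at y ∈ ∅
  x = 6: [0↦7, 1↦6, 2↦1, 3↦3, 4↦1, 5↦6, 6↦7, 7↦4, 8↦8, 9↦8, 10↦4]  zeros at y ∈ ∅
  x = 7: [0↦3, 1↦4, 2↦1, 3↦5, 4↦5, 5↦1, 6↦4, 7↦3, 8↦9, 9↦0, 10↦9]  zeros at y ∈ {9}
  x = 8: [0↦8, 1↦0, 2↦10, 3↦5, 4↦7, 5↦5, 6↦10, 7↦0, 8↦8, 9↦1, 10↦1]  zeros at y ∈ {1, 7}
  x = 9: [0↦0, 1↦5, 2↦6, 3↦3, 4↦7, 5↦7, 6↦3, 7↦6, 8↦5, 9↦0, 10↦2]  zeros at y ∈ {0, 9}
  x = 10: [0↦1, 1↦8, 2↦0, 3↦10, 4↦5, 5↦7, 6↦5, 7↦10, 8↦0, 9↦8, 10↦1]  zeros at y ∈ {2, 8}
Collecting zeros: affine points = {(0, 0), (3, 1), (3, 2), (4, 7), (4, 8), (7, 9), (8, 1), (8, 7), (9, 0), (9, 9), (10, 2), (10, 8)}.
Total count |C(F_11)_aff| = 12.


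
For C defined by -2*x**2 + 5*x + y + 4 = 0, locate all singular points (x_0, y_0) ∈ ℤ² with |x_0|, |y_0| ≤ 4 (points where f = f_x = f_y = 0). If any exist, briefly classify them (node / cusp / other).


No singular points in the scanned grid; C is smooth there.

Compute partial derivatives:
  f_x = 5 - 4*x.
  f_y = 1.
f_y = 1 is a nonzero constant, so f_y never vanishes: no point (x, y) can satisfy f = f_x = f_y = 0. In particular no (x, y) ∈ {−4, ..., 4}² is singular; the curve is smooth.


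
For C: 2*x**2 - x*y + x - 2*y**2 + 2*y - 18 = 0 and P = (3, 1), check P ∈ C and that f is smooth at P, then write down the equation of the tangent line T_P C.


Tangent line at P: 12*x - 5*y - 31 = 0.

Step 1: f(3, 1) = 0, so P lies on C.
Step 2: partial derivatives
  f_x(x, y) = 4*x - y + 1, f_y(x, y) = -x - 4*y + 2.
  f_x(P) = 12, f_y(P) = -5 (gradient nonzero, so P is smooth).
Step 3: tangent line at P: 12·(x − 3) + -5·(y − 1) = 0.
Expanding: 12*x - 5*y - 31 = 0.


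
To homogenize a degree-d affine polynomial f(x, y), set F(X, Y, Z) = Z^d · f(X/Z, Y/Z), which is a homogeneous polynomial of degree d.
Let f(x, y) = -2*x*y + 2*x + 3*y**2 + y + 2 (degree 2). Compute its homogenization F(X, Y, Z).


F(X, Y, Z) = -2*X*Y + 2*X*Z + 3*Y**2 + Y*Z + 2*Z**2

deg(f) = 2.
Substitute x = X/Z, y = Y/Z into f, then multiply by Z^2.
  monomial -2·x^1·y^1 ↦ -2·X^1·Y^1·Z^0.
  monomial 2·x^1·y^0 ↦ 2·X^1·Y^0·Z^1.
  monomial 3·x^0·y^2 ↦ 3·X^0·Y^2·Z^0.
  monomial 1·x^0·y^1 ↦ 1·X^0·Y^1·Z^1.
  monomial 2·x^0·y^0 ↦ 2·X^0·Y^0·Z^2.
Collecting: F(X, Y, Z) = -2*X*Y + 2*X*Z + 3*Y**2 + Y*Z + 2*Z**2.


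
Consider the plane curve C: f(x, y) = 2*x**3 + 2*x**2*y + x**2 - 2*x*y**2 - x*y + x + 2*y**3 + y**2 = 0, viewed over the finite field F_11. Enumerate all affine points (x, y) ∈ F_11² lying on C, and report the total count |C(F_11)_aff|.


Affine F_11-points: {(0, 0), (0, 5), (1, 10), (2, 0), (2, 8), (2, 10), (3, 0), (3, 9), (3, 10), (4, 5), (6, 3), (7, 5), (8, 3), (10, 3)}; count = 14.

For each of the 121 pairs (x, y) ∈ F_11², evaluate f(x, y) mod 11. Record the zeros.
  x = 0: [0↦0, 1↦3, 2↦9, 3↦8, 4↦1, 5↦0, 6↦6, 7↦9, 8↦10, 9↦10, 10↦10]  zeros at y ∈ {0, 5}
  x = 1: [0↦4, 1↦6, 2↦7, 3↦8, 4↦10, 5↦3, 6↦10, 7↦10, 8↦4, 9↦4, 10↦0]  zeros at y ∈ {10}
  x = 2: [0↦0, 1↦5, 2↦5, 3↦1, 4↦5, 5↦7, 6↦8, 7↦9, 8↦0, 9↦4, 10↦0]  zeros at y ∈ {0, 8, 10}
  x = 3: [0↦0, 1↦1, 2↦4, 3↦10, 4↦9, 5↦2, 6↦1, 7↦7, 8↦10, 9↦0, 10↦0]  zeros at y ∈ {0, 9, 10}
  x = 4: [0↦5, 1↦6, 2↦5, 3↦3, 4↦1, 5↦0, 6↦1, 7↦5, 8↦2, 9↦4, 10↦1]  zeros at y ∈ {5}
  x = 5: [0↦5, 1↦10, 2↦9, 3↦3, 4↦4, 5↦2, 6↦9, 7↦4, 8↦10, 9↦6, 10↦4]  zeros at y ∈ ∅
  x = 6: [0↦1, 1↦3, 2↦6, 3↦0, 4↦8, 5↦9, 6↦4, 7↦5, 8↦2, 9↦7, 10↦10]  zeros at y ∈ {3}
  x = 7: [0↦5, 1↦8, 2↦8, 3↦6, 4↦3, 5↦0, 6↦9, 7↦9, 8↦1, 9↦8, 10↦9]  zeros at y ∈ {5}
  x = 8: [0↦7, 1↦4, 2↦5, 3↦0, 4↦1, 5↦9, 6↦3, 7↦6, 8↦8, 9↦10, 10↦2]  zeros at y ∈ {3}
  x = 9: [0↦8, 1↦3, 2↦9, 3↦5, 4↦3, 5↦4, 6↦9, 7↦8, 8↦2, 9↦3, 10↦1]  zeros at y ∈ ∅
  x = 10: [0↦9, 1↦6, 2↦10, 3↦0, 4↦10, 5↦8, 6↦6, 7↦5, 8↦6, 9↦10, 10↦7]  zeros at y ∈ {3}
Collecting zeros: affine points = {(0, 0), (0, 5), (1, 10), (2, 0), (2, 8), (2, 10), (3, 0), (3, 9), (3, 10), (4, 5), (6, 3), (7, 5), (8, 3), (10, 3)}.
Total count |C(F_11)_aff| = 14.


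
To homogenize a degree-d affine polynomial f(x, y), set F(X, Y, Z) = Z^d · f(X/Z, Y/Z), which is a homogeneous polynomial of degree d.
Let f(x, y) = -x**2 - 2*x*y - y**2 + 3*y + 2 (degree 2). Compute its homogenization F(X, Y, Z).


F(X, Y, Z) = -X**2 - 2*X*Y - Y**2 + 3*Y*Z + 2*Z**2

deg(f) = 2.
Substitute x = X/Z, y = Y/Z into f, then multiply by Z^2.
  monomial -1·x^2·y^0 ↦ -1·X^2·Y^0·Z^0.
  monomial -2·x^1·y^1 ↦ -2·X^1·Y^1·Z^0.
  monomial -1·x^0·y^2 ↦ -1·X^0·Y^2·Z^0.
  monomial 3·x^0·y^1 ↦ 3·X^0·Y^1·Z^1.
  monomial 2·x^0·y^0 ↦ 2·X^0·Y^0·Z^2.
Collecting: F(X, Y, Z) = -X**2 - 2*X*Y - Y**2 + 3*Y*Z + 2*Z**2.


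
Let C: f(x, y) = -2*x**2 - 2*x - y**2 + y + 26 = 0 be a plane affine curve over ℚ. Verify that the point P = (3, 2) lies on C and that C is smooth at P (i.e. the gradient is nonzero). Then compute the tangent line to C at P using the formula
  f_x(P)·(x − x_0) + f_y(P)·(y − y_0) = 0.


Tangent line at P: -14*x - 3*y + 48 = 0.

Step 1: f(3, 2) = 0, so P lies on C.
Step 2: partial derivatives
  f_x(x, y) = -4*x - 2, f_y(x, y) = 1 - 2*y.
  f_x(P) = -14, f_y(P) = -3 (gradient nonzero, so P is smooth).
Step 3: tangent line at P: -14·(x − 3) + -3·(y − 2) = 0.
Expanding: -14*x - 3*y + 48 = 0.


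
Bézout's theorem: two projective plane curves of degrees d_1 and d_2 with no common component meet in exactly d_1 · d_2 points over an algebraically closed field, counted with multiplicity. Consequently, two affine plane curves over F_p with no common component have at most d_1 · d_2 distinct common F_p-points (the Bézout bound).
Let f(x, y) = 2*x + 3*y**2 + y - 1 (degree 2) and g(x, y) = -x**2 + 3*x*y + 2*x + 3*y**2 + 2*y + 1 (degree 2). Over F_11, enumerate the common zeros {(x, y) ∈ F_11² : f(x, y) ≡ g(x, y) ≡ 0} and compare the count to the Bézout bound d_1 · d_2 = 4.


Common zeros: {(6, 7)}; count = 1; Bézout bound = 4.

deg(f) = 2, deg(g) = 2, so Bézout bound = 4.
Scan x ∈ F_11. For each x, list the y ∈ F_11 with f(x, y) ≡ 0 and those with g(x, y) ≡ 0 (mod 11); the common zeros in that column are the intersection.
  x = 0: f ≡ 0 at y ∈ ∅; g ≡ 0 at y ∈ {6, 8}; common: ∅.
  x = 1: f ≡ 0 at y ∈ {9}; g ≡ 0 at y ∈ {3, 10}; common: ∅.
  x = 2: f ≡ 0 at y ∈ {3, 4}; g ≡ 0 at y ∈ ∅; common: ∅.
  x = 3: f ≡ 0 at y ∈ ∅; g ≡ 0 at y ∈ ∅; common: ∅.
  x = 4: f ≡ 0 at y ∈ {1, 6}; g ≡ 0 at y ∈ {2, 8}; common: ∅.
  x = 5: f ≡ 0 at y ∈ {8, 10}; g ≡ 0 at y ∈ ∅; common: ∅.
  x = 6: f ≡ 0 at y ∈ {0, 7}; g ≡ 0 at y ∈ {1, 7}; common: {7}.
  x = 7: f ≡ 0 at y ∈ ∅; g ≡ 0 at y ∈ ∅; common: ∅.
  x = 8: f ≡ 0 at y ∈ ∅; g ≡ 0 at y ∈ ∅; common: ∅.
  x = 9: f ≡ 0 at y ∈ ∅; g ≡ 0 at y ∈ {6, 10}; common: ∅.
  x = 10: f ≡ 0 at y ∈ {2, 5}; g ≡ 0 at y ∈ {1, 3}; common: ∅.
Collecting: common zeros = {(6, 7)}, so the count is 1.
Comparison with the Bézout bound: 1 ≤ 4 = deg(f)·deg(g), as expected for curves with no common component (the affine F_11-count falls short of the bound because intersections may lie at infinity, over extension fields, or carry multiplicity).


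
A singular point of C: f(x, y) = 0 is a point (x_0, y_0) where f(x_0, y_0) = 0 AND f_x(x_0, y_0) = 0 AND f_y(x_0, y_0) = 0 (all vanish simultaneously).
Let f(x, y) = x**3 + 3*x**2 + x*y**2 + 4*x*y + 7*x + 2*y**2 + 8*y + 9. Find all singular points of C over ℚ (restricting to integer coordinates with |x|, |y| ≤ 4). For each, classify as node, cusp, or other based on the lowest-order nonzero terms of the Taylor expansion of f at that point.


Singular points: {(-1, -2)}; classification: cusp.

Compute partial derivatives:
  f_x = 3*x**2 + 6*x + y**2 + 4*y + 7.
  f_y = 2*x*y + 4*x + 4*y + 8.
Scan x_0 ∈ {−4, ..., 4}. For each x_0, f_y(x_0, y) is a polynomial in y; find its integer roots y ∈ {−4, ..., 4}, then test f_x and f at those candidates.
  x = -4: f_y(-4, y) = -4*y - 8; vanishes at y ∈ {-2}. (-4, -2): f_x = 27 ≠ 0.
  x = -3: f_y(-3, y) = -2*y - 4; vanishes at y ∈ {-2}. (-3, -2): f_x = 12 ≠ 0.
  x = -2: f_y(-2, y) = 0; vanishes at y ∈ {-4, -3, -2, -1, 0, 1, 2, 3, 4}. (-2, -4): f_x = 7 ≠ 0; (-2, -3): f_x = 4 ≠ 0; (-2, -2): f_x = 3 ≠ 0; (-2, -1): f_x = 4 ≠ 0; (-2, 0): f_x = 7 ≠ 0; (-2, 1): f_x = 12 ≠ 0; (-2, 2): f_x = 19 ≠ 0; (-2, 3): f_x = 28 ≠ 0; (-2, 4): f_x = 39 ≠ 0.
  x = -1: f_y(-1, y) = 2*y + 4; vanishes at y ∈ {-2}. (-1, -2): f_x = 0, f = 0 — SINGULAR.
  x = 0: f_y(0, y) = 4*y + 8; vanishes at y ∈ {-2}. (0, -2): f_x = 3 ≠ 0.
  x = 1: f_y(1, y) = 6*y + 12; vanishes at y ∈ {-2}. (1, -2): f_x = 12 ≠ 0.
  x = 2: f_y(2, y) = 8*y + 16; vanishes at y ∈ {-2}. (2, -2): f_x = 27 ≠ 0.
  x = 3: f_y(3, y) = 10*y + 20; vanishes at y ∈ {-2}. (3, -2): f_x = 48 ≠ 0.
  x = 4: f_y(4, y) = 12*y + 24; vanishes at y ∈ {-2}. (4, -2): f_x = 75 ≠ 0.
Only singular point on the grid: (-1, -2).
Classify: substitute x = -1 + u, y = -2 + v and expand: f = u**3 + u*v**2 + v**2.
No constant or linear terms (consistent with a singular point). Quadratic part: v**2. Cubic part: u**3 + u*v**2.
The quadratic part v**2 is a perfect square, so there is a single (double) tangent line v = 0, i.e. y = -2. Restricting the cubic part to that line (v = 0) leaves u**3 ≠ 0, so f is not divisible by v and the branch is v² ≈ -u**3 to lowest order — this is a cusp.
Classification: cusp.


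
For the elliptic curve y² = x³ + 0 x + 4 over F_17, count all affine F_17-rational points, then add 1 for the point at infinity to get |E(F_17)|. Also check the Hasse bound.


Affine points = {(0, 2), (0, 15), (4, 0), (6, 4), (6, 13), (9, 6), (9, 11), (10, 1), (10, 16), (11, 3), (11, 14), (12, 7), (12, 10), (13, 5), (13, 12), (15, 8), (15, 9)}; affine count = 17; |E(F_17)| = 18.

Discriminant check: Δ ∝ 4a³ + 27b² = 4·0³ + 27·4² = 4·0 + 27·16 ≡ 7 (mod 17). Nonzero ⇒ E is nonsingular.
For each x ∈ F_17, compute rhs = x³ + 0·x + 4 mod 17, then count y ∈ F_17 with y² ≡ rhs.
  x = 0: rhs = 4, matching y values: 2, 15 (2 points).
  x = 1: rhs = 5, matching y values: none (0 points).
  x = 2: rhs = 12, matching y values: none (0 points).
  x = 3: rhs = 14, matching y values: none (0 points).
  x = 4: rhs = 0, matching y values: 0 (1 points).
  x = 5: rhs = 10, matching y values: none (0 points).
  x = 6: rhs = 16, matching y values: 4, 13 (2 points).
  x = 7: rhs = 7, matching y values: none (0 points).
  x = 8: rhs = 6, matching y values: none (0 points).
  x = 9: rhs = 2, matching y values: 6, 11 (2 points).
  x = 10: rhs = 1, matching y values: 1, 16 (2 points).
  x = 11: rhs = 9, matching y values: 3, 14 (2 points).
  x = 12: rhs = 15, matching y values: 7, 10 (2 points).
  x = 13: rhs = 8, matching y values: 5, 12 (2 points).
  x = 14: rhs = 11, matching y values: none (0 points).
  x = 15: rhs = 13, matching y values: 8, 9 (2 points).
  x = 16: rhs = 3, matching y values: none (0 points).
Total affine count: 17.
Full point count |E(F_17)| = 17 + 1 = 18.
Hasse bound: |18 − (17+1)| = |0| = 0 ≤ 2√17 ≈ 8.2462 ✓.


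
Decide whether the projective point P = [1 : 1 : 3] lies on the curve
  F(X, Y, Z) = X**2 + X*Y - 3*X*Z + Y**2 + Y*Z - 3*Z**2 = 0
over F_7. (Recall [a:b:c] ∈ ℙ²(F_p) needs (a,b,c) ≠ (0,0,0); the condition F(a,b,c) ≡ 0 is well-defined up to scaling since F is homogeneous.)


F(1,1,3) ≡ 5 (mod 7); P is NOT on the curve.

Evaluate F(1, 1, 3) term-by-term (mod 7).
  X**2 ↦ 1·1·1·1 = 1
  X*Y ↦ 1·1·1·1 = 1
  -3*X*Z ↦ -3·1·1·3 = -9
  Y**2 ↦ 1·1·1·1 = 1
  Y*Z ↦ 1·1·1·3 = 3
  -3*Z**2 ↦ -3·1·1·9 = -27
Sum: F(1, 1, 3) = (1) + (1) + (-9) + (1) + (3) + (-27) = -30.
Reducing mod 7: -30 ≡ 5 (mod 7).
Since F(a, b, c) ≡ 5 ≠ 0 (mod 7), P does NOT lie on the curve.


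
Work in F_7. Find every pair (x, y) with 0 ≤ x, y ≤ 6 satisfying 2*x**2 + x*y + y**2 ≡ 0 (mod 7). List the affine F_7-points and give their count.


Affine F_7-points: {(0, 0), (1, 3), (2, 6), (3, 2), (4, 5), (5, 1), (6, 4)}; count = 7.

For each of the 49 pairs (x, y) ∈ F_7², evaluate f(x, y) mod 7. Record the zeros.
  x = 0: [0↦0, 1↦1, 2↦4, 3↦2, 4↦2, 5↦4, 6↦1]  zeros at y ∈ {0}
  x = 1: [0↦2, 1↦4, 2↦1, 3↦0, 4↦1, 5↦4, 6↦2]  zeros at y ∈ {3}
  x = 2: [0↦1, 1↦4, 2↦2, 3↦2, 4↦4, 5↦1, 6↦0]  zeros at y ∈ {6}
  x = 3: [0↦4, 1↦1, 2↦0, 3↦1, 4↦4, 5↦2, 6↦2]  zeros at y ∈ {2}
  x = 4: [0↦4, 1↦2, 2↦2, 3↦4, 4↦1, 5↦0, 6↦1]  zeros at y ∈ {5}
  x = 5: [0↦1, 1↦0, 2↦1, 3↦4, 4↦2, 5↦2, 6↦4]  zeros at y ∈ {1}
  x = 6: [0↦2, 1↦2, 2↦4, 3↦1, 4↦0, 5↦1, 6↦4]  zeros at y ∈ {4}
Collecting zeros: affine points = {(0, 0), (1, 3), (2, 6), (3, 2), (4, 5), (5, 1), (6, 4)}.
Total count |C(F_7)_aff| = 7.


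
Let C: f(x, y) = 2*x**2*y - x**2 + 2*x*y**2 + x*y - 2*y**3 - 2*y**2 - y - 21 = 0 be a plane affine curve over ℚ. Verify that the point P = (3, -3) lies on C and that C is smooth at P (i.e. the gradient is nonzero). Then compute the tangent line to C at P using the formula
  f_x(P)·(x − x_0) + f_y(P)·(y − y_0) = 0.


Tangent line at P: -27*x - 58*y - 93 = 0.

Step 1: f(3, -3) = 0, so P lies on C.
Step 2: partial derivatives
  f_x(x, y) = 4*x*y - 2*x + 2*y**2 + y, f_y(x, y) = 2*x**2 + 4*x*y + x - 6*y**2 - 4*y - 1.
  f_x(P) = -27, f_y(P) = -58 (gradient nonzero, so P is smooth).
Step 3: tangent line at P: -27·(x − 3) + -58·(y − -3) = 0.
Expanding: -27*x - 58*y - 93 = 0.


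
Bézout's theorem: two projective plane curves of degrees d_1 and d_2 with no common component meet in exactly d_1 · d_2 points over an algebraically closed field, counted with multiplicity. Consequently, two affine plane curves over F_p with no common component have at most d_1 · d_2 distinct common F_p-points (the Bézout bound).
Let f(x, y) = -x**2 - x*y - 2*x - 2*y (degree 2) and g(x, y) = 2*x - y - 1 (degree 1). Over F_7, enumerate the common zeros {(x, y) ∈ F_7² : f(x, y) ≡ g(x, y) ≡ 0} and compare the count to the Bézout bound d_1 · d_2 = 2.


Common zeros: {(5, 2)}; count = 1; Bézout bound = 2.

deg(f) = 2, deg(g) = 1, so Bézout bound = 2.
Scan x ∈ F_7. For each x, list the y ∈ F_7 with f(x, y) ≡ 0 and those with g(x, y) ≡ 0 (mod 7); the common zeros in that column are the intersection.
  x = 0: f ≡ 0 at y ∈ {0}; g ≡ 0 at y ∈ {6}; common: ∅.
  x = 1: f ≡ 0 at y ∈ {6}; g ≡ 0 at y ∈ {1}; common: ∅.
  x = 2: f ≡ 0 at y ∈ {5}; g ≡ 0 at y ∈ {3}; common: ∅.
  x = 3: f ≡ 0 at y ∈ {4}; g ≡ 0 at y ∈ {5}; common: ∅.
  x = 4: f ≡ 0 at y ∈ {3}; g ≡ 0 at y ∈ {0}; common: ∅.
  x = 5: f ≡ 0 at y ∈ {0, 1, 2, 3, 4, 5, 6}; g ≡ 0 at y ∈ {2}; common: {2}.
  x = 6: f ≡ 0 at y ∈ {1}; g ≡ 0 at y ∈ {4}; common: ∅.
Collecting: common zeros = {(5, 2)}, so the count is 1.
Comparison with the Bézout bound: 1 ≤ 2 = deg(f)·deg(g), as expected for curves with no common component (the affine F_7-count falls short of the bound because intersections may lie at infinity, over extension fields, or carry multiplicity).


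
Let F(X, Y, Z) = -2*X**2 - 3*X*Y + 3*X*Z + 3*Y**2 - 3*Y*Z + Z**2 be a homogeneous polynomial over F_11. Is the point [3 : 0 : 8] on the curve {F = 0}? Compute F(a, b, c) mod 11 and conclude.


F(3,0,8) ≡ 8 (mod 11); P is NOT on the curve.

Evaluate F(3, 0, 8) term-by-term (mod 11).
  -2*X**2 ↦ -2·9·1·1 = -18
  -3*X*Y ↦ -3·3·0·1 = 0
  3*X*Z ↦ 3·3·1·8 = 72
  3*Y**2 ↦ 3·1·0·1 = 0
  -3*Y*Z ↦ -3·1·0·8 = 0
  Z**2 ↦ 1·1·1·64 = 64
Sum: F(3, 0, 8) = (-18) + (0) + (72) + (0) + (0) + (64) = 118.
Reducing mod 11: 118 ≡ 8 (mod 11).
Since F(a, b, c) ≡ 8 ≠ 0 (mod 11), P does NOT lie on the curve.


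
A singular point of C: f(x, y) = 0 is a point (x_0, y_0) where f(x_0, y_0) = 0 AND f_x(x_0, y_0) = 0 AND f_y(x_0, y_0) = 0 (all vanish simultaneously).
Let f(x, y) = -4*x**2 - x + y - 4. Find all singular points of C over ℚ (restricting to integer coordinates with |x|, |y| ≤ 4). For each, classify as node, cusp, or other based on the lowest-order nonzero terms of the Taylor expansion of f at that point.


No singular points in the scanned grid; C is smooth there.

Compute partial derivatives:
  f_x = -8*x - 1.
  f_y = 1.
f_y = 1 is a nonzero constant, so f_y never vanishes: no point (x, y) can satisfy f = f_x = f_y = 0. In particular no (x, y) ∈ {−4, ..., 4}² is singular; the curve is smooth.


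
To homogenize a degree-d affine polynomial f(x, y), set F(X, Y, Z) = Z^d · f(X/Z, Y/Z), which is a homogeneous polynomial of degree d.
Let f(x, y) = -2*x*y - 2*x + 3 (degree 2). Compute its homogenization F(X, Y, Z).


F(X, Y, Z) = -2*X*Y - 2*X*Z + 3*Z**2

deg(f) = 2.
Substitute x = X/Z, y = Y/Z into f, then multiply by Z^2.
  monomial -2·x^1·y^1 ↦ -2·X^1·Y^1·Z^0.
  monomial -2·x^1·y^0 ↦ -2·X^1·Y^0·Z^1.
  monomial 3·x^0·y^0 ↦ 3·X^0·Y^0·Z^2.
Collecting: F(X, Y, Z) = -2*X*Y - 2*X*Z + 3*Z**2.


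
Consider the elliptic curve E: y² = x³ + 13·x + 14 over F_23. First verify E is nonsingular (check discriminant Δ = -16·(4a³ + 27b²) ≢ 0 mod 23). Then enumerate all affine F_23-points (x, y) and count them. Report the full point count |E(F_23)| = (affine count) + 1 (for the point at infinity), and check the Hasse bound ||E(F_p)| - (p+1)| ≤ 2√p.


Affine points = {(2, 5), (2, 18), (6, 3), (6, 20), (8, 3), (8, 20), (9, 3), (9, 20), (11, 4), (11, 19), (12, 9), (12, 14), (18, 10), (18, 13), (19, 6), (19, 17), (21, 7), (21, 16), (22, 0)}; affine count = 19; |E(F_23)| = 20.

Discriminant check: Δ ∝ 4a³ + 27b² = 4·13³ + 27·14² = 4·2197 + 27·196 ≡ 4 (mod 23). Nonzero ⇒ E is nonsingular.
For each x ∈ F_23, compute rhs = x³ + 13·x + 14 mod 23, then count y ∈ F_23 with y² ≡ rhs.
  x = 0: rhs = 14, matching y values: none (0 points).
  x = 1: rhs = 5, matching y values: none (0 points).
  x = 2: rhs = 2, matching y values: 5, 18 (2 points).
  x = 3: rhs = 11, matching y values: none (0 points).
  x = 4: rhs = 15, matching y values: none (0 points).
  x = 5: rhs = 20, matching y values: none (0 points).
  x = 6: rhs = 9, matching y values: 3, 20 (2 points).
  x = 7: rhs = 11, matching y values: none (0 points).
  x = 8: rhs = 9, matching y values: 3, 20 (2 points).
  x = 9: rhs = 9, matching y values: 3, 20 (2 points).
  x = 10: rhs = 17, matching y values: none (0 points).
  x = 11: rhs = 16, matching y values: 4, 19 (2 points).
  x = 12: rhs = 12, matching y values: 9, 14 (2 points).
  x = 13: rhs = 11, matching y values: none (0 points).
  x = 14: rhs = 19, matching y values: none (0 points).
  x = 15: rhs = 19, matching y values: none (0 points).
  x = 16: rhs = 17, matching y values: none (0 points).
  x = 17: rhs = 19, matching y values: none (0 points).
  x = 18: rhs = 8, matching y values: 10, 13 (2 points).
  x = 19: rhs = 13, matching y values: 6, 17 (2 points).
  x = 20: rhs = 17, matching y values: none (0 points).
  x = 21: rhs = 3, matching y values: 7, 16 (2 points).
  x = 22: rhs = 0, matching y values: 0 (1 points).
Total affine count: 19.
Full point count |E(F_23)| = 19 + 1 = 20.
Hasse bound: |20 − (23+1)| = |-4| = 4 ≤ 2√23 ≈ 9.5917 ✓.


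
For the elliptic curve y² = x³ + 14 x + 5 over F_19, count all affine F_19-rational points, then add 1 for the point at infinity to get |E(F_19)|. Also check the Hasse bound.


Affine points = {(0, 9), (0, 10), (1, 1), (1, 18), (3, 6), (3, 13), (4, 7), (4, 12), (6, 1), (6, 18), (7, 3), (7, 16), (9, 9), (9, 10), (10, 9), (10, 10), (12, 1), (12, 18), (13, 3), (13, 16), (14, 0), (17, 8), (17, 11), (18, 3), (18, 16)}; affine count = 25; |E(F_19)| = 26.

Discriminant check: Δ ∝ 4a³ + 27b² = 4·14³ + 27·5² = 4·2744 + 27·25 ≡ 4 (mod 19). Nonzero ⇒ E is nonsingular.
For each x ∈ F_19, compute rhs = x³ + 14·x + 5 mod 19, then count y ∈ F_19 with y² ≡ rhs.
  x = 0: rhs = 5, matching y values: 9, 10 (2 points).
  x = 1: rhs = 1, matching y values: 1, 18 (2 points).
  x = 2: rhs = 3, matching y values: none (0 points).
  x = 3: rhs = 17, matching y values: 6, 13 (2 points).
  x = 4: rhs = 11, matching y values: 7, 12 (2 points).
  x = 5: rhs = 10, matching y values: none (0 points).
  x = 6: rhs = 1, matching y values: 1, 18 (2 points).
  x = 7: rhs = 9, matching y values: 3, 16 (2 points).
  x = 8: rhs = 2, matching y values: none (0 points).
  x = 9: rhs = 5, matching y values: 9, 10 (2 points).
  x = 10: rhs = 5, matching y values: 9, 10 (2 points).
  x = 11: rhs = 8, matching y values: none (0 points).
  x = 12: rhs = 1, matching y values: 1, 18 (2 points).
  x = 13: rhs = 9, matching y values: 3, 16 (2 points).
  x = 14: rhs = 0, matching y values: 0 (1 points).
  x = 15: rhs = 18, matching y values: none (0 points).
  x = 16: rhs = 12, matching y values: none (0 points).
  x = 17: rhs = 7, matching y values: 8, 11 (2 points).
  x = 18: rhs = 9, matching y values: 3, 16 (2 points).
Total affine count: 25.
Full point count |E(F_19)| = 25 + 1 = 26.
Hasse bound: |26 − (19+1)| = |6| = 6 ≤ 2√19 ≈ 8.7178 ✓.
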